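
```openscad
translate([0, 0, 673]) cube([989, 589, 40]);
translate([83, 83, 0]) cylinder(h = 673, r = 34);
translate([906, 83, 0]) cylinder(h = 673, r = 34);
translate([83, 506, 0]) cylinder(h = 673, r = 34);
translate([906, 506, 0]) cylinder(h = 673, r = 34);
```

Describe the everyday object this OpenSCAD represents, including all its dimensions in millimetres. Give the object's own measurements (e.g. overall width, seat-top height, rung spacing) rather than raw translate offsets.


A rectangular dining table. The top is 989×589×40 mm with its upper surface at z = 713 mm. It stands on four round legs of 68 mm diameter, each leg's bounding box inset 49 mm from the nearest pair of top edges, running from the floor to the underside of the top.


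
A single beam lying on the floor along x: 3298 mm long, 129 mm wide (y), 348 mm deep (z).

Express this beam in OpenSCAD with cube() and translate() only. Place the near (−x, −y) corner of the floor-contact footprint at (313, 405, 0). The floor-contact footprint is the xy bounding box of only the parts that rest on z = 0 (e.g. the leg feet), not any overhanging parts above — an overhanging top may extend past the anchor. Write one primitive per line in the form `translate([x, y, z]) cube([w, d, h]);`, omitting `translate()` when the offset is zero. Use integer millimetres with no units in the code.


translate([313, 405, 0]) cube([3298, 129, 348]);


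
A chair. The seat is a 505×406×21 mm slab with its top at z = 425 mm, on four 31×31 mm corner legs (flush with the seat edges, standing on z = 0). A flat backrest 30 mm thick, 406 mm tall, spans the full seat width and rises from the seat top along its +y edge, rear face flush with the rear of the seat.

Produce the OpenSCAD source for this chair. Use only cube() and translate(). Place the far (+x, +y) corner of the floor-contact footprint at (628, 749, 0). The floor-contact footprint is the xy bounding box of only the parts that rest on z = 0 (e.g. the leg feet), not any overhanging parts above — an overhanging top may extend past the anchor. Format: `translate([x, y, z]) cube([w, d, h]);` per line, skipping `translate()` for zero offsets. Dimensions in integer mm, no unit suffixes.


translate([123, 343, 404]) cube([505, 406, 21]);
translate([123, 343, 0]) cube([31, 31, 404]);
translate([597, 343, 0]) cube([31, 31, 404]);
translate([123, 718, 0]) cube([31, 31, 404]);
translate([597, 718, 0]) cube([31, 31, 404]);
translate([123, 719, 425]) cube([505, 30, 406]);


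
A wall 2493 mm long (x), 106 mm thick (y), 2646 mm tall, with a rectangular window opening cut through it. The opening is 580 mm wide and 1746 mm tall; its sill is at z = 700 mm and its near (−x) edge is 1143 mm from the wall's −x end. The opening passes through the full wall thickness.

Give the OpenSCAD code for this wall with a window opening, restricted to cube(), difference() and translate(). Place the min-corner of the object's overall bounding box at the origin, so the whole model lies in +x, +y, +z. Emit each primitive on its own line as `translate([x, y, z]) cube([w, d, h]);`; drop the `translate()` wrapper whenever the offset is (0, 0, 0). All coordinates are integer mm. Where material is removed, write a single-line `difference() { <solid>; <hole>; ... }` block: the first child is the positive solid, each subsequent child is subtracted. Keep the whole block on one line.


difference() { cube([2493, 106, 2646]); translate([1143, 0, 700]) cube([580, 106, 1746]); }


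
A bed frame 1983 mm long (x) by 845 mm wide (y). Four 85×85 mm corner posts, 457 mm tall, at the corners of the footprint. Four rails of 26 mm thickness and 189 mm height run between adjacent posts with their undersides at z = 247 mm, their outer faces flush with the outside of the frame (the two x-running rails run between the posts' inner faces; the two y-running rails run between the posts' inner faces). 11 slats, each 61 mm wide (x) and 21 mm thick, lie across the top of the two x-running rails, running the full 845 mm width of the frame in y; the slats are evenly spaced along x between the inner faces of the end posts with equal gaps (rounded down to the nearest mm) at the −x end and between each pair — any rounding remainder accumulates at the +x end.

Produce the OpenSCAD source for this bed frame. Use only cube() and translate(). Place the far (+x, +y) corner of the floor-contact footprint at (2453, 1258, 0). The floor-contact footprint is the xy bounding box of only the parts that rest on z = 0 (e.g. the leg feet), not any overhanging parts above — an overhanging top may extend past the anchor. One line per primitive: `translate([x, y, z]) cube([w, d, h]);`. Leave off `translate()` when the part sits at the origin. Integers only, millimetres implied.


translate([470, 413, 0]) cube([85, 85, 457]);
translate([470, 1173, 0]) cube([85, 85, 457]);
translate([2368, 413, 0]) cube([85, 85, 457]);
translate([2368, 1173, 0]) cube([85, 85, 457]);
translate([555, 413, 247]) cube([1813, 26, 189]);
translate([555, 1232, 247]) cube([1813, 26, 189]);
translate([470, 498, 247]) cube([26, 675, 189]);
translate([2427, 498, 247]) cube([26, 675, 189]);
translate([650, 413, 436]) cube([61, 845, 21]);
translate([806, 413, 436]) cube([61, 845, 21]);
translate([962, 413, 436]) cube([61, 845, 21]);
translate([1118, 413, 436]) cube([61, 845, 21]);
translate([1274, 413, 436]) cube([61, 845, 21]);
translate([1430, 413, 436]) cube([61, 845, 21]);
translate([1586, 413, 436]) cube([61, 845, 21]);
translate([1742, 413, 436]) cube([61, 845, 21]);
translate([1898, 413, 436]) cube([61, 845, 21]);
translate([2054, 413, 436]) cube([61, 845, 21]);
translate([2210, 413, 436]) cube([61, 845, 21]);


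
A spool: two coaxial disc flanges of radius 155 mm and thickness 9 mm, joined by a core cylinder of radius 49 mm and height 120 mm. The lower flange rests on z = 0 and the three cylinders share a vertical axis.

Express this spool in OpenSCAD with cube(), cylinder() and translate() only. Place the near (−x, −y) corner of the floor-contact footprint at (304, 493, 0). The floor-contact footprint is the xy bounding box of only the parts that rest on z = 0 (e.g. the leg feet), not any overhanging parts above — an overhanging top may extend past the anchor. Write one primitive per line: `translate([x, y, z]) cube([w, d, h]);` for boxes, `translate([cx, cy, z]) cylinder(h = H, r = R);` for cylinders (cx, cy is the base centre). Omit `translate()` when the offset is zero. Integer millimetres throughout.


translate([459, 648, 0]) cylinder(h = 9, r = 155);
translate([459, 648, 9]) cylinder(h = 120, r = 49);
translate([459, 648, 129]) cylinder(h = 9, r = 155);


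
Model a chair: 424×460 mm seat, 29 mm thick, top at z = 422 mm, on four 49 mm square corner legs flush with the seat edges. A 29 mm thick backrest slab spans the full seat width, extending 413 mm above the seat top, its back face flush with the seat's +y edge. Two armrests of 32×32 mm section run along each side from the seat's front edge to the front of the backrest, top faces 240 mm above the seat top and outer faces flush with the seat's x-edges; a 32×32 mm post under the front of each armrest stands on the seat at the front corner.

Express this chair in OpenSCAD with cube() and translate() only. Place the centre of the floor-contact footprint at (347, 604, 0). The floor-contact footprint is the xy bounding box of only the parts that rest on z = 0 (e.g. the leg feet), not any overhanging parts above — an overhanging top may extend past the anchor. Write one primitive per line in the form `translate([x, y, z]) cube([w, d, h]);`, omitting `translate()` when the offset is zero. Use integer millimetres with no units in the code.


translate([135, 374, 393]) cube([424, 460, 29]);
translate([135, 374, 0]) cube([49, 49, 393]);
translate([510, 374, 0]) cube([49, 49, 393]);
translate([135, 785, 0]) cube([49, 49, 393]);
translate([510, 785, 0]) cube([49, 49, 393]);
translate([135, 805, 422]) cube([424, 29, 413]);
translate([135, 374, 630]) cube([32, 431, 32]);
translate([527, 374, 630]) cube([32, 431, 32]);
translate([135, 374, 422]) cube([32, 32, 208]);
translate([527, 374, 422]) cube([32, 32, 208]);


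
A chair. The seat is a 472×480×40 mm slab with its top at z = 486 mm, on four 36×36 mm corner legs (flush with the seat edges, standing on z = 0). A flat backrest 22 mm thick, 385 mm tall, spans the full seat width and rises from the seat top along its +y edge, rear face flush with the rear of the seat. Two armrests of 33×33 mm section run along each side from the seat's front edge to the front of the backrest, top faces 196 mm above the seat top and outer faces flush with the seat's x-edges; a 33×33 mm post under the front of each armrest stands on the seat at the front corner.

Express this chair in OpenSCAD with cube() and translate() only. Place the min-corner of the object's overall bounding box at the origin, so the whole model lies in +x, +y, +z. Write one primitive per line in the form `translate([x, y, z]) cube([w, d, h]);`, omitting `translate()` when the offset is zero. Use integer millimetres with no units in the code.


translate([0, 0, 446]) cube([472, 480, 40]);
cube([36, 36, 446]);
translate([436, 0, 0]) cube([36, 36, 446]);
translate([0, 444, 0]) cube([36, 36, 446]);
translate([436, 444, 0]) cube([36, 36, 446]);
translate([0, 458, 486]) cube([472, 22, 385]);
translate([0, 0, 649]) cube([33, 458, 33]);
translate([439, 0, 649]) cube([33, 458, 33]);
translate([0, 0, 486]) cube([33, 33, 163]);
translate([439, 0, 486]) cube([33, 33, 163]);


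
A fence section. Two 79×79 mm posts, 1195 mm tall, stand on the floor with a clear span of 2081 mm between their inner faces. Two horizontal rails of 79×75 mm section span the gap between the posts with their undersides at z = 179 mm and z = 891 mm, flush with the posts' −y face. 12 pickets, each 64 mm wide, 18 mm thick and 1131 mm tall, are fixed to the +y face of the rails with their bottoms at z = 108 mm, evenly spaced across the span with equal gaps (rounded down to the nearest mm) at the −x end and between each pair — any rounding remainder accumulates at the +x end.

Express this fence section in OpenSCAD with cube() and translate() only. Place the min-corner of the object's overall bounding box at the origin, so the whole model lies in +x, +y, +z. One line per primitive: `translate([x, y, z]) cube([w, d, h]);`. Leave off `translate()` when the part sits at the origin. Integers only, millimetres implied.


cube([79, 79, 1195]);
translate([2160, 0, 0]) cube([79, 79, 1195]);
translate([79, 0, 179]) cube([2081, 79, 75]);
translate([79, 0, 891]) cube([2081, 79, 75]);
translate([180, 79, 108]) cube([64, 18, 1131]);
translate([345, 79, 108]) cube([64, 18, 1131]);
translate([510, 79, 108]) cube([64, 18, 1131]);
translate([675, 79, 108]) cube([64, 18, 1131]);
translate([840, 79, 108]) cube([64, 18, 1131]);
translate([1005, 79, 108]) cube([64, 18, 1131]);
translate([1170, 79, 108]) cube([64, 18, 1131]);
translate([1335, 79, 108]) cube([64, 18, 1131]);
translate([1500, 79, 108]) cube([64, 18, 1131]);
translate([1665, 79, 108]) cube([64, 18, 1131]);
translate([1830, 79, 108]) cube([64, 18, 1131]);
translate([1995, 79, 108]) cube([64, 18, 1131]);


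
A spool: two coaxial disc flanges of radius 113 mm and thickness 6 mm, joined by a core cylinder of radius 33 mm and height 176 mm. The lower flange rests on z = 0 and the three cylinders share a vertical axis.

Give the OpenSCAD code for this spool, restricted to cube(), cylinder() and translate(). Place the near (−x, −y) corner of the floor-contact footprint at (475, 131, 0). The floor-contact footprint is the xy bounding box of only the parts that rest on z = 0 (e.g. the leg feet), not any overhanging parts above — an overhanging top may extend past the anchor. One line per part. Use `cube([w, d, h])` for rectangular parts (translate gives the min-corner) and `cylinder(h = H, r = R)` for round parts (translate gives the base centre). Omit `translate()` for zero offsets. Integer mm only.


translate([588, 244, 0]) cylinder(h = 6, r = 113);
translate([588, 244, 6]) cylinder(h = 176, r = 33);
translate([588, 244, 182]) cylinder(h = 6, r = 113);


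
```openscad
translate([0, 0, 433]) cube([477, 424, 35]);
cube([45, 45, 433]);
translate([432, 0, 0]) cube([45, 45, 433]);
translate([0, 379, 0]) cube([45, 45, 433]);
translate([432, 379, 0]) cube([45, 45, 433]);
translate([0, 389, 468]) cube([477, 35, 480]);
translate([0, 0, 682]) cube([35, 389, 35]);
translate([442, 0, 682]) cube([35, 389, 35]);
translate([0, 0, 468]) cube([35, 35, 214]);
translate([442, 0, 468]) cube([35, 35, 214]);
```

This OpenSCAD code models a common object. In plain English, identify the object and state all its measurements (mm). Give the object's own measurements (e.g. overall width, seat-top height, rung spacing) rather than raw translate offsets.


A chair. The seat is a 477×424×35 mm slab with its top at z = 468 mm, on four 45×45 mm corner legs (flush with the seat edges, standing on z = 0). A flat backrest 35 mm thick, 480 mm tall, spans the full seat width and rises from the seat top along its +y edge, rear face flush with the rear of the seat. Two armrests of 35×35 mm section run along each side from the seat's front edge to the front of the backrest, top faces 249 mm above the seat top and outer faces flush with the seat's x-edges; a 35×35 mm post under the front of each armrest stands on the seat at the front corner.


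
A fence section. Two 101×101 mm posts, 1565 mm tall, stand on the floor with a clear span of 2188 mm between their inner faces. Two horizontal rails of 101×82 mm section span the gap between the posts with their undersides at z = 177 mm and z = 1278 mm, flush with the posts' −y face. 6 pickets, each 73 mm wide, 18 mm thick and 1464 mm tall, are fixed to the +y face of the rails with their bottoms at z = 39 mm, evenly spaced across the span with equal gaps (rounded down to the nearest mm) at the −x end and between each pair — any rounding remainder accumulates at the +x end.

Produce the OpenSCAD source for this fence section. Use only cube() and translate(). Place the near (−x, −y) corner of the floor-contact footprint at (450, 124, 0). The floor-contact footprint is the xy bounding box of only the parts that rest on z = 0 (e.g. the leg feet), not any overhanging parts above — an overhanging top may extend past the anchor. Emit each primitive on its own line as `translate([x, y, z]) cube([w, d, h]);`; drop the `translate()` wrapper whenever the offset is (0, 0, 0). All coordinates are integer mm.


translate([450, 124, 0]) cube([101, 101, 1565]);
translate([2739, 124, 0]) cube([101, 101, 1565]);
translate([551, 124, 177]) cube([2188, 101, 82]);
translate([551, 124, 1278]) cube([2188, 101, 82]);
translate([801, 225, 39]) cube([73, 18, 1464]);
translate([1124, 225, 39]) cube([73, 18, 1464]);
translate([1447, 225, 39]) cube([73, 18, 1464]);
translate([1770, 225, 39]) cube([73, 18, 1464]);
translate([2093, 225, 39]) cube([73, 18, 1464]);
translate([2416, 225, 39]) cube([73, 18, 1464]);


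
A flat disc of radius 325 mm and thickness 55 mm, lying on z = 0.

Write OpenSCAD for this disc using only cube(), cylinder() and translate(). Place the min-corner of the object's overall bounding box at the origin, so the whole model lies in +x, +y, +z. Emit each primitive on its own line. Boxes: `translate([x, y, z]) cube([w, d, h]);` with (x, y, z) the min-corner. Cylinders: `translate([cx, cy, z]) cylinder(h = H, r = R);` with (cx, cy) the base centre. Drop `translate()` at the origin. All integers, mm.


translate([325, 325, 0]) cylinder(h = 55, r = 325);


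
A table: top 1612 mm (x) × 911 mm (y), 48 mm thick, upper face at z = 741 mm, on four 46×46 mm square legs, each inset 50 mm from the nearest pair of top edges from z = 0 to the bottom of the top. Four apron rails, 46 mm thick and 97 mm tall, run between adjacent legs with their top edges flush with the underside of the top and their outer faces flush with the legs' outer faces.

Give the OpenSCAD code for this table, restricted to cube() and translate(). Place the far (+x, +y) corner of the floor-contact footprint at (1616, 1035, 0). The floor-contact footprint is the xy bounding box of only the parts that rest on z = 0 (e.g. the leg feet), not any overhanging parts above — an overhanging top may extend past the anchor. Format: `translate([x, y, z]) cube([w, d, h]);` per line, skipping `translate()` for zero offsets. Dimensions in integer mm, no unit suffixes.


// leg_h = 741 - 48 = 693
// apron z = 693 - 97 = 596
translate([54, 174, 693]) cube([1612, 911, 48]);
translate([104, 224, 0]) cube([46, 46, 693]);
translate([1570, 224, 0]) cube([46, 46, 693]);
translate([104, 989, 0]) cube([46, 46, 693]);
translate([1570, 989, 0]) cube([46, 46, 693]);
translate([150, 224, 596]) cube([1420, 46, 97]);
translate([150, 989, 596]) cube([1420, 46, 97]);
translate([104, 270, 596]) cube([46, 719, 97]);
translate([1570, 270, 596]) cube([46, 719, 97]);


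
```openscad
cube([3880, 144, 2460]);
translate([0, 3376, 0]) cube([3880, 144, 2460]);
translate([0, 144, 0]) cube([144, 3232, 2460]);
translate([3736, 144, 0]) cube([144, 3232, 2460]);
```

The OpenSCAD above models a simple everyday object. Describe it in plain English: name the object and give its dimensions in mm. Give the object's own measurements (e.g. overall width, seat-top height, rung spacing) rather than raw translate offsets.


The wall frame of a small rectangular building: four walls, each 2460 mm tall and 144 mm thick, enclosing a footprint 3880 mm (x) by 3520 mm (y) outside-to-outside, with no floor or roof. The front and back walls (the −y and +y sides) span the full width; the two side walls fit between them.


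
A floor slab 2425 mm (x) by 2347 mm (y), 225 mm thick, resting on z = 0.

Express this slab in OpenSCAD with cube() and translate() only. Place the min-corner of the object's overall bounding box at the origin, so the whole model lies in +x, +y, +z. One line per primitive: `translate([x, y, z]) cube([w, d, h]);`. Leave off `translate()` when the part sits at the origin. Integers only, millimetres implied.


cube([2425, 2347, 225]);


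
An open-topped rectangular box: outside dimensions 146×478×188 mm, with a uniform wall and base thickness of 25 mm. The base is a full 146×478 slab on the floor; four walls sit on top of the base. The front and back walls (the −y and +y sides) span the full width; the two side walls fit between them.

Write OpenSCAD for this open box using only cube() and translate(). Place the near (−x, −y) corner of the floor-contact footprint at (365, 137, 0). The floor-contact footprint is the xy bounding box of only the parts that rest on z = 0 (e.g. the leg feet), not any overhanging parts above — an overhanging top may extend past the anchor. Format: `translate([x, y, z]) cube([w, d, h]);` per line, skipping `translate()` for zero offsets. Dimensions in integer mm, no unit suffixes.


translate([365, 137, 0]) cube([146, 478, 25]);
translate([365, 137, 25]) cube([146, 25, 163]);
translate([365, 590, 25]) cube([146, 25, 163]);
translate([365, 162, 25]) cube([25, 428, 163]);
translate([486, 162, 25]) cube([25, 428, 163]);


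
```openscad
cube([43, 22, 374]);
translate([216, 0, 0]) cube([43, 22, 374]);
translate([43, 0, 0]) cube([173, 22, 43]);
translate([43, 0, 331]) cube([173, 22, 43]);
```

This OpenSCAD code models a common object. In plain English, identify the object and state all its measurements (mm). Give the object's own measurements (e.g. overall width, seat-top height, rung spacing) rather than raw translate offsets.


A rectangular picture frame lying in the x–z plane (depth along y). The opening is 173 mm wide (x) by 288 mm tall (z), surrounded by a border 43 mm wide on all four sides. The frame is 22 mm deep and is made of two full-height vertical stiles with two horizontal rails fitted between them.


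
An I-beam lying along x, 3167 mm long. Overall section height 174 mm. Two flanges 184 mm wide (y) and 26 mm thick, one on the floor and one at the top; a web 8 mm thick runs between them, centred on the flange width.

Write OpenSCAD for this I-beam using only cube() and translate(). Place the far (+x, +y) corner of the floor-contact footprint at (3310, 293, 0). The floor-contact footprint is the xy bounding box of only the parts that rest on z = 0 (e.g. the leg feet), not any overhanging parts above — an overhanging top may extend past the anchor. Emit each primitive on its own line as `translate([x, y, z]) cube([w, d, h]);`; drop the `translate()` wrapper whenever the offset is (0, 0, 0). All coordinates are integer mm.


translate([143, 109, 0]) cube([3167, 184, 26]);
translate([143, 197, 26]) cube([3167, 8, 122]);
translate([143, 109, 148]) cube([3167, 184, 26]);


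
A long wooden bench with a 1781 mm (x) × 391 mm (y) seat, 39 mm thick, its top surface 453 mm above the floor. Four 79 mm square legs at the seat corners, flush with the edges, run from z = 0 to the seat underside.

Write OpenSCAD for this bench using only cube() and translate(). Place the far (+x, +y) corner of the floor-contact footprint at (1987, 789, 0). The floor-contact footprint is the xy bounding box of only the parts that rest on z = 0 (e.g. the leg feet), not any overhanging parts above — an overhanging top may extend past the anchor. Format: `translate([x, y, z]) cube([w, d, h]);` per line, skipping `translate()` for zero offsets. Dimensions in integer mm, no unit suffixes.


// leg_h = 453 − 39 = 414
translate([206, 398, 414]) cube([1781, 391, 39]);
translate([206, 398, 0]) cube([79, 79, 414]);
translate([206, 710, 0]) cube([79, 79, 414]);
translate([1908, 398, 0]) cube([79, 79, 414]);
translate([1908, 710, 0]) cube([79, 79, 414]);


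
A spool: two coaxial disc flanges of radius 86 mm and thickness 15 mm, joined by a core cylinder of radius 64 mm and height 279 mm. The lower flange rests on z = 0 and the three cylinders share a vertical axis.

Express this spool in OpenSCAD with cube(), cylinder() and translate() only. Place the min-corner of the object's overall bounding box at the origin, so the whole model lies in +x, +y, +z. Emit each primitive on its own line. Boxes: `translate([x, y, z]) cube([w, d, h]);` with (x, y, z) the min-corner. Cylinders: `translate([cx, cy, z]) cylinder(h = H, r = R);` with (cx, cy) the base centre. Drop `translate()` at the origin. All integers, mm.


translate([86, 86, 0]) cylinder(h = 15, r = 86);
translate([86, 86, 15]) cylinder(h = 279, r = 64);
translate([86, 86, 294]) cylinder(h = 15, r = 86);


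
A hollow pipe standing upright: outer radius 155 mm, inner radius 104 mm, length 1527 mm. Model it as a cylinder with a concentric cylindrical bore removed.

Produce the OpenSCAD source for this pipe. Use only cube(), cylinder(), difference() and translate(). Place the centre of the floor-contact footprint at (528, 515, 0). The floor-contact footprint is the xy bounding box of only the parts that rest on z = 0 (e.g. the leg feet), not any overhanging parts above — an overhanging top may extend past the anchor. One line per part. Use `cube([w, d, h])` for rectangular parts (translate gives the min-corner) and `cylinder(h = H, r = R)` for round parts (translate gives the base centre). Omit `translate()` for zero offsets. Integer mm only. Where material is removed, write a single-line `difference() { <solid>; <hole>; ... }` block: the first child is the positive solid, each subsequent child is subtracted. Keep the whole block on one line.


difference() { translate([528, 515, 0]) cylinder(h = 1527, r = 155); translate([528, 515, 0]) cylinder(h = 1527, r = 104); }


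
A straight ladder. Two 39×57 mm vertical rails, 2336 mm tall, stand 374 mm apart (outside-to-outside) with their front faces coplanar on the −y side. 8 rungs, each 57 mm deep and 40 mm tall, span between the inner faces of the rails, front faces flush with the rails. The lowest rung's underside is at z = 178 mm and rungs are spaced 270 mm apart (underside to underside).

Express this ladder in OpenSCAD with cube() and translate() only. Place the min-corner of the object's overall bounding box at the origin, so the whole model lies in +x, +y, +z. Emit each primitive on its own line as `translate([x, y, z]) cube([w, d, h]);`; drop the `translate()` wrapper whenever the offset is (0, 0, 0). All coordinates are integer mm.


cube([39, 57, 2336]);
translate([335, 0, 0]) cube([39, 57, 2336]);
translate([39, 0, 178]) cube([296, 57, 40]);
translate([39, 0, 448]) cube([296, 57, 40]);
translate([39, 0, 718]) cube([296, 57, 40]);
translate([39, 0, 988]) cube([296, 57, 40]);
translate([39, 0, 1258]) cube([296, 57, 40]);
translate([39, 0, 1528]) cube([296, 57, 40]);
translate([39, 0, 1798]) cube([296, 57, 40]);
translate([39, 0, 2068]) cube([296, 57, 40]);


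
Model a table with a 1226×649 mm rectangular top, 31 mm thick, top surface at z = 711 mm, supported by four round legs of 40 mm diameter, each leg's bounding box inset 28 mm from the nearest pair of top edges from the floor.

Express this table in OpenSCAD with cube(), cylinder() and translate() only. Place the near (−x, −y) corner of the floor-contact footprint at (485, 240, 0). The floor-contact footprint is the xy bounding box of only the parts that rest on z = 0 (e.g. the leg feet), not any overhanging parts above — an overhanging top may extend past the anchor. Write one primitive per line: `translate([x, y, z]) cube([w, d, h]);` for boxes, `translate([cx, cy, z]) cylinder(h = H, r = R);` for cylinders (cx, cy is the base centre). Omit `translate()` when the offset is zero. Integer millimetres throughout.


// leg_h = 711 - 31 = 680
translate([457, 212, 680]) cube([1226, 649, 31]);
translate([505, 260, 0]) cylinder(h = 680, r = 20);
translate([1635, 260, 0]) cylinder(h = 680, r = 20);
translate([505, 813, 0]) cylinder(h = 680, r = 20);
translate([1635, 813, 0]) cylinder(h = 680, r = 20);


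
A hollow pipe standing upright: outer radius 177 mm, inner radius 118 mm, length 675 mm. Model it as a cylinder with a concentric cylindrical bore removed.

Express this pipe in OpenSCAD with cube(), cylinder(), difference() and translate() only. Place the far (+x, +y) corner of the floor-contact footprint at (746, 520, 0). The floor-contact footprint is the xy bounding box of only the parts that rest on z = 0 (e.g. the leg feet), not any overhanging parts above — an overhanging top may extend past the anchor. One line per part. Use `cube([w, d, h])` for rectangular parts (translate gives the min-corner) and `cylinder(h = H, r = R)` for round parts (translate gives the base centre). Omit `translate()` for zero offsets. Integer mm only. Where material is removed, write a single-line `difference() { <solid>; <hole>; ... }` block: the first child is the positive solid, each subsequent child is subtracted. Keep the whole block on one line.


difference() { translate([569, 343, 0]) cylinder(h = 675, r = 177); translate([569, 343, 0]) cylinder(h = 675, r = 118); }


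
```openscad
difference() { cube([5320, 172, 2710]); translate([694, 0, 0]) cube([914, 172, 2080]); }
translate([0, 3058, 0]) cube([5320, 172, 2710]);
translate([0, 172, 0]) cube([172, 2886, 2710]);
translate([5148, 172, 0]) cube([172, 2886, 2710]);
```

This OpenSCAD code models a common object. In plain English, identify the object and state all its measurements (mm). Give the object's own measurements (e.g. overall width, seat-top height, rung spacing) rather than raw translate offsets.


A single room: four walls, each 2710 mm tall and 172 mm thick, enclosing an outside footprint 5320×3230 mm (x × y), no floor or roof. The front and back walls (−y and +y sides) run the full x-width; the side walls fit between their inner faces. A door opening 914 mm wide and 2080 mm tall is cut through the front wall from the floor up, its −x edge 694 mm from the wall's −x end.


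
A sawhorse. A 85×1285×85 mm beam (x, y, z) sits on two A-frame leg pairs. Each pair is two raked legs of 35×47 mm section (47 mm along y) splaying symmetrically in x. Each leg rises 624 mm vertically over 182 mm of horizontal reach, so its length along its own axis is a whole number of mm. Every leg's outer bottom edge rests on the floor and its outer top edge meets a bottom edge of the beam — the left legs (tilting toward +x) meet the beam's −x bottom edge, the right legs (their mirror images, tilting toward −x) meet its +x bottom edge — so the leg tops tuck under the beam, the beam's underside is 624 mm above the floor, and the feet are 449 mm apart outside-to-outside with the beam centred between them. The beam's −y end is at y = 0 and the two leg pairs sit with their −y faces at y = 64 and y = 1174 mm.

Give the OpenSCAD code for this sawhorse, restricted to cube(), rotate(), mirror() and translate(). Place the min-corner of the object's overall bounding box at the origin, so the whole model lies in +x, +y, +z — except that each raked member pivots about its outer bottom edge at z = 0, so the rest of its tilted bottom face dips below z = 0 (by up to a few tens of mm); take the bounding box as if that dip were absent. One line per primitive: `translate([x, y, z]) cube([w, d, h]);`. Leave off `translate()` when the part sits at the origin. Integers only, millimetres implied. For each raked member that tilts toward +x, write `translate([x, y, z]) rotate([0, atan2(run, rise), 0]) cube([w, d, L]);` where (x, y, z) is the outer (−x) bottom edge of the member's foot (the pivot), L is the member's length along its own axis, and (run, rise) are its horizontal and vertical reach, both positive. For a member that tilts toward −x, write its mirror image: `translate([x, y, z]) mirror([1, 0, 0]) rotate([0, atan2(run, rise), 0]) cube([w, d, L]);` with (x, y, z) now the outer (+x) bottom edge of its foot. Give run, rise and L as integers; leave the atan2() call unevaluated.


translate([182, 0, 624]) cube([85, 1285, 85]);
translate([0, 64, 0]) rotate([0, atan2(182, 624), 0]) cube([35, 47, 650]);
translate([449, 64, 0]) mirror([1, 0, 0]) rotate([0, atan2(182, 624), 0]) cube([35, 47, 650]);
translate([0, 1174, 0]) rotate([0, atan2(182, 624), 0]) cube([35, 47, 650]);
translate([449, 1174, 0]) mirror([1, 0, 0]) rotate([0, atan2(182, 624), 0]) cube([35, 47, 650]);


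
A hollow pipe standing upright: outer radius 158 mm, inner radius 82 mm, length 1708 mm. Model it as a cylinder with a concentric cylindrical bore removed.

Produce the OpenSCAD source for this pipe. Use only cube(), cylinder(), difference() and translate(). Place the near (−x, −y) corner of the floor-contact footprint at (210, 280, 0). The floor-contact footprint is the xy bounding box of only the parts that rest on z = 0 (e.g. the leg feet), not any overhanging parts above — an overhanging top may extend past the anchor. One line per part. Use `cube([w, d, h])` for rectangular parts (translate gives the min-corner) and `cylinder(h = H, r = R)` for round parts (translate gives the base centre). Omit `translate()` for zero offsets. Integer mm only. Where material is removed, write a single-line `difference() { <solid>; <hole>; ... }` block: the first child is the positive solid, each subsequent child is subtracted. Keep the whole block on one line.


difference() { translate([368, 438, 0]) cylinder(h = 1708, r = 158); translate([368, 438, 0]) cylinder(h = 1708, r = 82); }


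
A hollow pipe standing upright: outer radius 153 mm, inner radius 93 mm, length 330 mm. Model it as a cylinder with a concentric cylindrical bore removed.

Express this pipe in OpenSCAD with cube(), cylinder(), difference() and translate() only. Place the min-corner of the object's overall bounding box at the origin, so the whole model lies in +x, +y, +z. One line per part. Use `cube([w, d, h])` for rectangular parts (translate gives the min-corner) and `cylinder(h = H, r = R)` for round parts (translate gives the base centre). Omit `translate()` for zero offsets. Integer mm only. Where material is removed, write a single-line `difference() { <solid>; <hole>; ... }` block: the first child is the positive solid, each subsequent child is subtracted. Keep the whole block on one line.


difference() { translate([153, 153, 0]) cylinder(h = 330, r = 153); translate([153, 153, 0]) cylinder(h = 330, r = 93); }


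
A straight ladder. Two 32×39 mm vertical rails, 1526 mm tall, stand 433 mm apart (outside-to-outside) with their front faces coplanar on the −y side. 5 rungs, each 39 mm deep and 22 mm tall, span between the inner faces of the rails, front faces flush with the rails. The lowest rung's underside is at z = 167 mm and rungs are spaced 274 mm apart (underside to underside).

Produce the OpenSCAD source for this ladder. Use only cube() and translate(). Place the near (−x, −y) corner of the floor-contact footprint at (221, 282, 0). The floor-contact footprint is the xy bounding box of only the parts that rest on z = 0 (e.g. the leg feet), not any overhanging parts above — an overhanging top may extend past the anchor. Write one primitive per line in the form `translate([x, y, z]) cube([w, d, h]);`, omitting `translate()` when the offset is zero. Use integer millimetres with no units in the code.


translate([221, 282, 0]) cube([32, 39, 1526]);
translate([622, 282, 0]) cube([32, 39, 1526]);
translate([253, 282, 167]) cube([369, 39, 22]);
translate([253, 282, 441]) cube([369, 39, 22]);
translate([253, 282, 715]) cube([369, 39, 22]);
translate([253, 282, 989]) cube([369, 39, 22]);
translate([253, 282, 1263]) cube([369, 39, 22]);


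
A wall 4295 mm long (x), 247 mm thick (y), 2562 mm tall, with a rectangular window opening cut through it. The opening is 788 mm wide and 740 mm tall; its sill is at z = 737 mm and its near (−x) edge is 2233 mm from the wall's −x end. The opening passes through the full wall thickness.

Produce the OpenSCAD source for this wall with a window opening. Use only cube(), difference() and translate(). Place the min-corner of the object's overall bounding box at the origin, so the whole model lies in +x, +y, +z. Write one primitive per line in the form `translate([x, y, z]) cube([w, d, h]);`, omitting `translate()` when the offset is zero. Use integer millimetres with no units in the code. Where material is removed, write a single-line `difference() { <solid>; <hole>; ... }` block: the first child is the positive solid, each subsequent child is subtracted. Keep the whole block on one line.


difference() { cube([4295, 247, 2562]); translate([2233, 0, 737]) cube([788, 247, 740]); }


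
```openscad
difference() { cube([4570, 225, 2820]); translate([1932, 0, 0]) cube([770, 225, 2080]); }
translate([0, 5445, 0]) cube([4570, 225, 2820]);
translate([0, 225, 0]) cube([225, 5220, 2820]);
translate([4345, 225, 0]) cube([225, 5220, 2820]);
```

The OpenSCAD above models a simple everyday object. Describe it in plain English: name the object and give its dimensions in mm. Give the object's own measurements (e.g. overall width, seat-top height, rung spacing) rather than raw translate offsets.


A single room: four walls, each 2820 mm tall and 225 mm thick, enclosing an outside footprint 4570×5670 mm (x × y), no floor or roof. The front and back walls (−y and +y sides) run the full x-width; the side walls fit between their inner faces. A door opening 770 mm wide and 2080 mm tall is cut through the front wall from the floor up, its −x edge 1932 mm from the wall's −x end.


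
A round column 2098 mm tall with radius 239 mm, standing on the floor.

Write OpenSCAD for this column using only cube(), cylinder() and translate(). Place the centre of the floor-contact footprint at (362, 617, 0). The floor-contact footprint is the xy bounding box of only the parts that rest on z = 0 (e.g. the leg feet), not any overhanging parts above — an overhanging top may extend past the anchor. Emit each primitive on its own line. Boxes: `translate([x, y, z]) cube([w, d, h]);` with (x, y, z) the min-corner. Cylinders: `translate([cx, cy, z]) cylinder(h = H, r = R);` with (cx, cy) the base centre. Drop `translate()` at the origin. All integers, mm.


translate([362, 617, 0]) cylinder(h = 2098, r = 239);


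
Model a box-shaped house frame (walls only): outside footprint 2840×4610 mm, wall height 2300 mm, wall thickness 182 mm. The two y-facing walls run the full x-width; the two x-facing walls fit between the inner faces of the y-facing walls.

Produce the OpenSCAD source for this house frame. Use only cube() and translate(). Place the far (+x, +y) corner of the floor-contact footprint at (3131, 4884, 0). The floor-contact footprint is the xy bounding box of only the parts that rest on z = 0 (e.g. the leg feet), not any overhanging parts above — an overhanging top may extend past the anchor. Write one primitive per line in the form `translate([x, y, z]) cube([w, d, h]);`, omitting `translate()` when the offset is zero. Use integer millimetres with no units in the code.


translate([291, 274, 0]) cube([2840, 182, 2300]);
translate([291, 4702, 0]) cube([2840, 182, 2300]);
translate([291, 456, 0]) cube([182, 4246, 2300]);
translate([2949, 456, 0]) cube([182, 4246, 2300]);


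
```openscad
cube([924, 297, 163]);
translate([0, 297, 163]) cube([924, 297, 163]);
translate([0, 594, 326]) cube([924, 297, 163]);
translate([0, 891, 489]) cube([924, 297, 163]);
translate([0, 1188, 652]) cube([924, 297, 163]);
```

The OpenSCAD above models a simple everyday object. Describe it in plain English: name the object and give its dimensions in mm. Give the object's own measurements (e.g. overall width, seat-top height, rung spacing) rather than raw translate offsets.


A straight staircase of 5 solid steps. Each step is 924 mm wide (x), 297 mm deep (y, the going) and 163 mm tall (the rise). The first step rests on the floor; each subsequent step sits one going further in +y and one rise higher in +z, directly behind and above the previous step with no overlap.


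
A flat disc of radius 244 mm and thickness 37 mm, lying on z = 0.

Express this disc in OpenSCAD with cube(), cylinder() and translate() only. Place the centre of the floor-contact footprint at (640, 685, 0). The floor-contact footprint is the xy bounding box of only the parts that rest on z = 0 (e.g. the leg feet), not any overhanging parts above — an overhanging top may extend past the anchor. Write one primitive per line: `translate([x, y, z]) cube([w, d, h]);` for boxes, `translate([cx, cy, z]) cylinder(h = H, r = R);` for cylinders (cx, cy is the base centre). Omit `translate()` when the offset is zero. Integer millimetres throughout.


translate([640, 685, 0]) cylinder(h = 37, r = 244);


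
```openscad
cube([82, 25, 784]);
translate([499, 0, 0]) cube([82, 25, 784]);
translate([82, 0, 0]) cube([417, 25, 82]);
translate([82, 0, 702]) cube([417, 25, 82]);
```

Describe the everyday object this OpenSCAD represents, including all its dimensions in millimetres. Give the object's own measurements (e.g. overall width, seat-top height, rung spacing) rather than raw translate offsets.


A rectangular picture frame lying in the x–z plane (depth along y). The opening is 417 mm wide (x) by 620 mm tall (z), surrounded by a border 82 mm wide on all four sides. The frame is 25 mm deep and is made of two full-height vertical stiles with two horizontal rails fitted between them.


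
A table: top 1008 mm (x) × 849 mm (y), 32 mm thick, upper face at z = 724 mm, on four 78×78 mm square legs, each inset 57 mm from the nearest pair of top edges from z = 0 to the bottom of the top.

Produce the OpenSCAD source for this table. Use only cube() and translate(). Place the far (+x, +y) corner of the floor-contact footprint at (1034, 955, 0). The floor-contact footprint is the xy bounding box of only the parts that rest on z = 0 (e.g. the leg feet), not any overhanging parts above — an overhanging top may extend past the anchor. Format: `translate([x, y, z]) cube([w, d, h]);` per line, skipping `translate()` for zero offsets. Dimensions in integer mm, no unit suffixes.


// leg_h = 724 - 32 = 692
translate([83, 163, 692]) cube([1008, 849, 32]);
translate([140, 220, 0]) cube([78, 78, 692]);
translate([956, 220, 0]) cube([78, 78, 692]);
translate([140, 877, 0]) cube([78, 78, 692]);
translate([956, 877, 0]) cube([78, 78, 692]);
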